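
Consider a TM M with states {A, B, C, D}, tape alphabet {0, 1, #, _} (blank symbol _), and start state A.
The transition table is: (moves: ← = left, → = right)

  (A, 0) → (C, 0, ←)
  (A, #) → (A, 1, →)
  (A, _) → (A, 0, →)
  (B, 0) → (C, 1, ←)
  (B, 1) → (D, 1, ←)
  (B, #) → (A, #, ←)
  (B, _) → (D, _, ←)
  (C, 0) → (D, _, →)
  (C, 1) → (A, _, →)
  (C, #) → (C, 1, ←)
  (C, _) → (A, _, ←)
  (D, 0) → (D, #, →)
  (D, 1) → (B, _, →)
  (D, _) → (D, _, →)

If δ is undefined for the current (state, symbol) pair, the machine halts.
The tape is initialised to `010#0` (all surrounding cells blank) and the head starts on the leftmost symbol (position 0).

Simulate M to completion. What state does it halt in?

state=A head=0 tape=__[0]10#0   (A,0)→(C,0,←)
state=C head=-1 tape=_[_]010#0   (C,_)→(A,_,←)
state=A head=-2 tape=[_]_010#0   (A,_)→(A,0,→)
state=A head=-1 tape=0[_]010#0   (A,_)→(A,0,→)
state=A head=0 tape=00[0]10#0   (A,0)→(C,0,←)
state=C head=-1 tape=0[0]010#0   (C,0)→(D,_,→)
state=D head=0 tape=0_[0]10#0   (D,0)→(D,#,→)
state=D head=1 tape=0_#[1]0#0   (D,1)→(B,_,→)
state=B head=2 tape=0_#_[0]#0   (B,0)→(C,1,←)
state=C head=1 tape=0_#[_]1#0   (C,_)→(A,_,←)
state=A head=0 tape=0_[#]_1#0   (A,#)→(A,1,→)
state=A head=1 tape=0_1[_]1#0   (A,_)→(A,0,→)
state=A head=2 tape=0_10[1]#0
No transition is defined for (A, 1); M halts in state A.

A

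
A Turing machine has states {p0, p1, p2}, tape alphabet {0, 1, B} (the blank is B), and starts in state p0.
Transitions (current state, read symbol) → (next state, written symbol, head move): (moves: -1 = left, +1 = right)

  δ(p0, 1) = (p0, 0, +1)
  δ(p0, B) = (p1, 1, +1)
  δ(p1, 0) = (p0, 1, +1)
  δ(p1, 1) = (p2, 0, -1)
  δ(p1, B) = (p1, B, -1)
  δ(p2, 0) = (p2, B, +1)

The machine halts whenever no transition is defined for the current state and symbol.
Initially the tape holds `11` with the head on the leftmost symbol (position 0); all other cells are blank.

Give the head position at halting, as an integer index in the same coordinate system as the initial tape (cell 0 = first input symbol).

3

state=p0 head=0 tape=[1]1BB   (p0,1)→(p0,0,+1)
state=p0 head=1 tape=0[1]BB   (p0,1)→(p0,0,+1)
state=p0 head=2 tape=00[B]B   (p0,B)→(p1,1,+1)
state=p1 head=3 tape=001[B]   (p1,B)→(p1,B,-1)
state=p1 head=2 tape=00[1]B   (p1,1)→(p2,0,-1)
state=p2 head=1 tape=0[0]0B   (p2,0)→(p2,B,+1)
state=p2 head=2 tape=0B[0]B   (p2,0)→(p2,B,+1)
state=p2 head=3 tape=0BB[B]
At halt the head is at cell 3.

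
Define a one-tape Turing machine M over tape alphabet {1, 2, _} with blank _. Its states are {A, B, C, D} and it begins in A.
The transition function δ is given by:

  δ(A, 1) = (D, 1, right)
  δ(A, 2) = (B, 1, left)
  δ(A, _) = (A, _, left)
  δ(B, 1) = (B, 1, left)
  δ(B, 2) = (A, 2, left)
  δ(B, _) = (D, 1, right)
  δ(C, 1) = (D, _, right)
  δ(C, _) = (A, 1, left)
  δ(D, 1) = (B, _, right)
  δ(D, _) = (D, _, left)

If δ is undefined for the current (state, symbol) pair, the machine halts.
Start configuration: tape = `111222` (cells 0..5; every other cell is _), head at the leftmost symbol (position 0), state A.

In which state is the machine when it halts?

A | [1]11222   read 1 → write 1, move right, go to D
D | 1[1]1222   read 1 → write _, move right, go to B
B | 1_[1]222   read 1 → write 1, move left, go to B
B | 1[_]1222   read _ → write 1, move right, go to D
D | 11[1]222   read 1 → write _, move right, go to B
B | 11_[2]22   read 2 → write 2, move left, go to A
A | 11[_]222   read _ → write _, move left, go to A
A | 1[1]_222   read 1 → write 1, move right, go to D
D | 11[_]222   read _ → write _, move left, go to D
D | 1[1]_222   read 1 → write _, move right, go to B
B | 1_[_]222   read _ → write 1, move right, go to D
D | 1_1[2]22
No transition is defined for (D, 2); M halts in state D.

D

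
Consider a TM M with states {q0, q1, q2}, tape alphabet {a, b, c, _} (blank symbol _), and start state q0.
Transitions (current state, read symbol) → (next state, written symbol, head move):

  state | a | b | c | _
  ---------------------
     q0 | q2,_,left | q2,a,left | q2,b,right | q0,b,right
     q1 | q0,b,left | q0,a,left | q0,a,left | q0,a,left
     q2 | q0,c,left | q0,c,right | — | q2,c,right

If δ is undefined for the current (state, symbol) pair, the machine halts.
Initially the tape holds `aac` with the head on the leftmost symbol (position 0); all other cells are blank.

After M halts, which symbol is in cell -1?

state=q0 head=0 tape=_[a]ac   (q0,a)→(q2,_,left)
state=q2 head=-1 tape=[_]_ac   (q2,_)→(q2,c,right)
state=q2 head=0 tape=c[_]ac   (q2,_)→(q2,c,right)
state=q2 head=1 tape=cc[a]c   (q2,a)→(q0,c,left)
state=q0 head=0 tape=c[c]cc   (q0,c)→(q2,b,right)
state=q2 head=1 tape=cb[c]c
Cell -1 holds c when M halts.

c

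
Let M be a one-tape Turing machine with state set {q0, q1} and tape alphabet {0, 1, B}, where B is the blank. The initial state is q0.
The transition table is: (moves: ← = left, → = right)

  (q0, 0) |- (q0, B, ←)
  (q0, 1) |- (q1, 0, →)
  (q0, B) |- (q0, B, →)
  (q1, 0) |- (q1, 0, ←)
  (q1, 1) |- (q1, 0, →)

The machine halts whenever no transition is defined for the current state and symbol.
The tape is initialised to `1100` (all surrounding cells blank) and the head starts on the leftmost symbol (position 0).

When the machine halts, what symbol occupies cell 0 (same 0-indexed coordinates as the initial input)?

0

state=q0 head=0 tape=B[1]100   (q0,1)→(q1,0,→)
state=q1 head=1 tape=B0[1]00   (q1,1)→(q1,0,→)
state=q1 head=2 tape=B00[0]0   (q1,0)→(q1,0,←)
state=q1 head=1 tape=B0[0]00   (q1,0)→(q1,0,←)
state=q1 head=0 tape=B[0]000   (q1,0)→(q1,0,←)
state=q1 head=-1 tape=[B]0000
Cell 0 holds 0 when M halts.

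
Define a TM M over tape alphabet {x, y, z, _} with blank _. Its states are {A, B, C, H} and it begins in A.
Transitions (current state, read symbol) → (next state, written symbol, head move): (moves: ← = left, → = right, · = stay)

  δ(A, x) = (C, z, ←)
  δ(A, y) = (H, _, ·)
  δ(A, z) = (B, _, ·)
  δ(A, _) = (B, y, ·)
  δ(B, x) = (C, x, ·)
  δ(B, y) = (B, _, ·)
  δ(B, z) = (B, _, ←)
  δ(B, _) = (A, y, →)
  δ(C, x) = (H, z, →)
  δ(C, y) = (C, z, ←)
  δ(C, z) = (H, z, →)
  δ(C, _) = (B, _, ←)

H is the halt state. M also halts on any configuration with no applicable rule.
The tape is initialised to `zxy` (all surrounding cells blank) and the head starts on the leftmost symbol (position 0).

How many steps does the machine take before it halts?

14

state=A head=0 tape=__[z]xy   (A,z)→(B,_,·)
state=B head=0 tape=__[_]xy   (B,_)→(A,y,→)
state=A head=1 tape=__y[x]y   (A,x)→(C,z,←)
state=C head=0 tape=__[y]zy   (C,y)→(C,z,←)
state=C head=-1 tape=_[_]zzy   (C,_)→(B,_,←)
state=B head=-2 tape=[_]_zzy   (B,_)→(A,y,→)
state=A head=-1 tape=y[_]zzy   (A,_)→(B,y,·)
state=B head=-1 tape=y[y]zzy   (B,y)→(B,_,·)
state=B head=-1 tape=y[_]zzy   (B,_)→(A,y,→)
state=A head=0 tape=yy[z]zy   (A,z)→(B,_,·)
state=B head=0 tape=yy[_]zy   (B,_)→(A,y,→)
state=A head=1 tape=yyy[z]y   (A,z)→(B,_,·)
state=B head=1 tape=yyy[_]y   (B,_)→(A,y,→)
state=A head=2 tape=yyyy[y]   (A,y)→(H,_,·)
state=H head=2 tape=yyyy[_]
M halts after 14 transitions.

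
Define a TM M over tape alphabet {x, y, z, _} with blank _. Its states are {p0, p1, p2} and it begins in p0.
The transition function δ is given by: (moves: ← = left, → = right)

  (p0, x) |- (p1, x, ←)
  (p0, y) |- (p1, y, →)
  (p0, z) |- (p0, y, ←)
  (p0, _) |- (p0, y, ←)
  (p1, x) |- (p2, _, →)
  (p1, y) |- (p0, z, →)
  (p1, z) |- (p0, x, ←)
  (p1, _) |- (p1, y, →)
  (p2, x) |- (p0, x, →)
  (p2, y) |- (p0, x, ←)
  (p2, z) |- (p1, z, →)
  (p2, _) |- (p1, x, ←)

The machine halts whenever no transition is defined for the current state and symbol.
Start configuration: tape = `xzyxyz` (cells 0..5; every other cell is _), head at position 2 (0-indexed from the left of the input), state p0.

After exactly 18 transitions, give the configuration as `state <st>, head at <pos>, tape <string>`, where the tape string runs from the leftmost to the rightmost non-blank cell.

state=p0 head=2 tape=xz[y]xyz   (p0,y)→(p1,y,→)
state=p1 head=3 tape=xzy[x]yz   (p1,x)→(p2,_,→)
state=p2 head=4 tape=xzy_[y]z   (p2,y)→(p0,x,←)
state=p0 head=3 tape=xzy[_]xz   (p0,_)→(p0,y,←)
state=p0 head=2 tape=xz[y]yxz   (p0,y)→(p1,y,→)
state=p1 head=3 tape=xzy[y]xz   (p1,y)→(p0,z,→)
state=p0 head=4 tape=xzyz[x]z   (p0,x)→(p1,x,←)
state=p1 head=3 tape=xzy[z]xz   (p1,z)→(p0,x,←)
state=p0 head=2 tape=xz[y]xxz   (p0,y)→(p1,y,→)
state=p1 head=3 tape=xzy[x]xz   (p1,x)→(p2,_,→)
state=p2 head=4 tape=xzy_[x]z   (p2,x)→(p0,x,→)
state=p0 head=5 tape=xzy_x[z]   (p0,z)→(p0,y,←)
state=p0 head=4 tape=xzy_[x]y   (p0,x)→(p1,x,←)
state=p1 head=3 tape=xzy[_]xy   (p1,_)→(p1,y,→)
state=p1 head=4 tape=xzyy[x]y   (p1,x)→(p2,_,→)
state=p2 head=5 tape=xzyy_[y]   (p2,y)→(p0,x,←)
state=p0 head=4 tape=xzyy[_]x   (p0,_)→(p0,y,←)
state=p0 head=3 tape=xzy[y]yx   (p0,y)→(p1,y,→)
state=p1 head=4 tape=xzyy[y]x
After 18 steps: state p1, head at 4, tape xzyyyx.

state p1, head at 4, tape xzyyyx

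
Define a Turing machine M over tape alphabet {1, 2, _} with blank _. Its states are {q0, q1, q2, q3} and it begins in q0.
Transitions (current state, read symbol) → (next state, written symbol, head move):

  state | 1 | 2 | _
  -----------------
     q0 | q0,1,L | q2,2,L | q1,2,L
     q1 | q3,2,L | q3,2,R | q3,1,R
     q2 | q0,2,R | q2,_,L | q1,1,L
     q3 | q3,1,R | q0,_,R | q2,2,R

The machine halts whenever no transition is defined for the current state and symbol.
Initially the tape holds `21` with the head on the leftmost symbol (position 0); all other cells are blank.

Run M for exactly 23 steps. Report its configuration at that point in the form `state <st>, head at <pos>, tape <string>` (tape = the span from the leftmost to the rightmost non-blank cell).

state=q0 head=0 tape=_____[2]1   (q0,2)→(q2,2,L)
state=q2 head=-1 tape=____[_]21   (q2,_)→(q1,1,L)
state=q1 head=-2 tape=___[_]121   (q1,_)→(q3,1,R)
state=q3 head=-1 tape=___1[1]21   (q3,1)→(q3,1,R)
state=q3 head=0 tape=___11[2]1   (q3,2)→(q0,_,R)
state=q0 head=1 tape=___11_[1]   (q0,1)→(q0,1,L)
state=q0 head=0 tape=___11[_]1   (q0,_)→(q1,2,L)
state=q1 head=-1 tape=___1[1]21   (q1,1)→(q3,2,L)
state=q3 head=-2 tape=___[1]221   (q3,1)→(q3,1,R)
state=q3 head=-1 tape=___1[2]21   (q3,2)→(q0,_,R)
state=q0 head=0 tape=___1_[2]1   (q0,2)→(q2,2,L)
state=q2 head=-1 tape=___1[_]21   (q2,_)→(q1,1,L)
state=q1 head=-2 tape=___[1]121   (q1,1)→(q3,2,L)
state=q3 head=-3 tape=__[_]2121   (q3,_)→(q2,2,R)
state=q2 head=-2 tape=__2[2]121   (q2,2)→(q2,_,L)
state=q2 head=-3 tape=__[2]_121   (q2,2)→(q2,_,L)
state=q2 head=-4 tape=_[_]__121   (q2,_)→(q1,1,L)
state=q1 head=-5 tape=[_]1__121   (q1,_)→(q3,1,R)
state=q3 head=-4 tape=1[1]__121   (q3,1)→(q3,1,R)
state=q3 head=-3 tape=11[_]_121   (q3,_)→(q2,2,R)
state=q2 head=-2 tape=112[_]121   (q2,_)→(q1,1,L)
state=q1 head=-3 tape=11[2]1121   (q1,2)→(q3,2,R)
state=q3 head=-2 tape=112[1]121   (q3,1)→(q3,1,R)
state=q3 head=-1 tape=1121[1]21
After 23 steps: state q3, head at -1, tape 1121121.

state q3, head at -1, tape 1121121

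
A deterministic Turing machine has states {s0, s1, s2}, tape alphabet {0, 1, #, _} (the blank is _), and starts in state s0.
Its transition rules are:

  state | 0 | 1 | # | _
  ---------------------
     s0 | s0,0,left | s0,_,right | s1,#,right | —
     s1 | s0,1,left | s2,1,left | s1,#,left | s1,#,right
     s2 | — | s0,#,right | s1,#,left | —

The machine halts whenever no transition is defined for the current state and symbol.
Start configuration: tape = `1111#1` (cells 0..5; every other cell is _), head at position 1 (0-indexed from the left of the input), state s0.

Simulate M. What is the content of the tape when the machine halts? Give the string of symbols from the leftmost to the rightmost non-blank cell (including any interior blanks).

1####1

s0 | _1[1]11#1   read 1 → write _, move right, go to s0
s0 | _1_[1]1#1   read 1 → write _, move right, go to s0
s0 | _1__[1]#1   read 1 → write _, move right, go to s0
s0 | _1___[#]1   read # → write #, move right, go to s1
s1 | _1___#[1]   read 1 → write 1, move left, go to s2
s2 | _1___[#]1   read # → write #, move left, go to s1
s1 | _1__[_]#1   read _ → write #, move right, go to s1
s1 | _1__#[#]1   read # → write #, move left, go to s1
s1 | _1__[#]#1   read # → write #, move left, go to s1
s1 | _1_[_]##1   read _ → write #, move right, go to s1
s1 | _1_#[#]#1   read # → write #, move left, go to s1
s1 | _1_[#]##1   read # → write #, move left, go to s1
s1 | _1[_]###1   read _ → write #, move right, go to s1
s1 | _1#[#]##1   read # → write #, move left, go to s1
s1 | _1[#]###1   read # → write #, move left, go to s1
s1 | _[1]####1   read 1 → write 1, move left, go to s2
s2 | [_]1####1
The non-blank tape span at halt is 1####1.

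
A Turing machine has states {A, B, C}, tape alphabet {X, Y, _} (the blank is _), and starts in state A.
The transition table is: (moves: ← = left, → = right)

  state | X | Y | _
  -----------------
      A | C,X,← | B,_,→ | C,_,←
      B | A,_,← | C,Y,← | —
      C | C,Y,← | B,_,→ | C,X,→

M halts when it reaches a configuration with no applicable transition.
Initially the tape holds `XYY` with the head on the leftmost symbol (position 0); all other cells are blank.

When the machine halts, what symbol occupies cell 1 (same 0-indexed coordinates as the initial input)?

A | __[X]YY_   read X → write X, move ←, go to C
C | _[_]XYY_   read _ → write X, move →, go to C
C | _X[X]YY_   read X → write Y, move ←, go to C
C | _[X]YYY_   read X → write Y, move ←, go to C
C | [_]YYYY_   read _ → write X, move →, go to C
C | X[Y]YYY_   read Y → write _, move →, go to B
B | X_[Y]YY_   read Y → write Y, move ←, go to C
C | X[_]YYY_   read _ → write X, move →, go to C
C | XX[Y]YY_   read Y → write _, move →, go to B
B | XX_[Y]Y_   read Y → write Y, move ←, go to C
C | XX[_]YY_   read _ → write X, move →, go to C
C | XXX[Y]Y_   read Y → write _, move →, go to B
B | XXX_[Y]_   read Y → write Y, move ←, go to C
C | XXX[_]Y_   read _ → write X, move →, go to C
C | XXXX[Y]_   read Y → write _, move →, go to B
B | XXXX_[_]
Cell 1 holds X when M halts.

X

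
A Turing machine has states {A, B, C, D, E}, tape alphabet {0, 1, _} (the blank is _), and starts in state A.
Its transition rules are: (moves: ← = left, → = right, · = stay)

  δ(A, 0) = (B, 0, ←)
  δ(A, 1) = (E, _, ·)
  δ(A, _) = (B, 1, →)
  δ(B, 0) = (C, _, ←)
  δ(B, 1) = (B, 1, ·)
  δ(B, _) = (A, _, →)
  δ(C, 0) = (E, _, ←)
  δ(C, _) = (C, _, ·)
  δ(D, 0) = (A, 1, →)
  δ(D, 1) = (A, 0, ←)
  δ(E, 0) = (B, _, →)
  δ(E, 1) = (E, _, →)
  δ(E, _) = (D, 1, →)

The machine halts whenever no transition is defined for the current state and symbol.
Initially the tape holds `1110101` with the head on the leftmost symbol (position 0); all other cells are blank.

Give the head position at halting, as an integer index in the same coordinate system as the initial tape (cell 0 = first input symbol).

7

A | [1]110101_   read 1 → write _, move ·, go to E
E | [_]110101_   read _ → write 1, move →, go to D
D | 1[1]10101_   read 1 → write 0, move ←, go to A
A | [1]010101_   read 1 → write _, move ·, go to E
E | [_]010101_   read _ → write 1, move →, go to D
D | 1[0]10101_   read 0 → write 1, move →, go to A
A | 11[1]0101_   read 1 → write _, move ·, go to E
E | 11[_]0101_   read _ → write 1, move →, go to D
D | 111[0]101_   read 0 → write 1, move →, go to A
A | 1111[1]01_   read 1 → write _, move ·, go to E
E | 1111[_]01_   read _ → write 1, move →, go to D
D | 11111[0]1_   read 0 → write 1, move →, go to A
A | 111111[1]_   read 1 → write _, move ·, go to E
E | 111111[_]_   read _ → write 1, move →, go to D
D | 1111111[_]
At halt the head is at cell 7.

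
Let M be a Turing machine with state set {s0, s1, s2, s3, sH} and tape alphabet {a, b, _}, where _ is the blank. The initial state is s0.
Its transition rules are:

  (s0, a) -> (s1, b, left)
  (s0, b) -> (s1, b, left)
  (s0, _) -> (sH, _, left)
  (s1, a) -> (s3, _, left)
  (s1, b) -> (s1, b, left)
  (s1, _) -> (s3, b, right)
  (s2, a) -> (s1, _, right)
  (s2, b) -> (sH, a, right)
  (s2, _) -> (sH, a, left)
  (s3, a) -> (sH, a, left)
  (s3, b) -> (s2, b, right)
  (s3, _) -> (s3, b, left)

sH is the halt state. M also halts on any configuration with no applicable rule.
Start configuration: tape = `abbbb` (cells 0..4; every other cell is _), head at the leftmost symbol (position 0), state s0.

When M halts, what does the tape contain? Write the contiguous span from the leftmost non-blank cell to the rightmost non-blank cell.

state=s0 head=0 tape=_[a]bbbb   (s0,a)→(s1,b,left)
state=s1 head=-1 tape=[_]bbbbb   (s1,_)→(s3,b,right)
state=s3 head=0 tape=b[b]bbbb   (s3,b)→(s2,b,right)
state=s2 head=1 tape=bb[b]bbb   (s2,b)→(sH,a,right)
state=sH head=2 tape=bba[b]bb
The non-blank tape span at halt is bbabbb.

bbabbb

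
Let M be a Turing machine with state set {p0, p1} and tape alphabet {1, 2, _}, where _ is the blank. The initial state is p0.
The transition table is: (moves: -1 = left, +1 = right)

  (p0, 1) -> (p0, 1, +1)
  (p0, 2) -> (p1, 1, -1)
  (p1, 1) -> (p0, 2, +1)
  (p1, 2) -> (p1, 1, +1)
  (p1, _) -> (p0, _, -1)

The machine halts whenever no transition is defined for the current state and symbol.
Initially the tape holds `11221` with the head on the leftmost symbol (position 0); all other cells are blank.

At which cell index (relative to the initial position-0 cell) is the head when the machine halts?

5

state=p0 head=0 tape=[1]1221_   (p0,1)→(p0,1,+1)
state=p0 head=1 tape=1[1]221_   (p0,1)→(p0,1,+1)
state=p0 head=2 tape=11[2]21_   (p0,2)→(p1,1,-1)
state=p1 head=1 tape=1[1]121_   (p1,1)→(p0,2,+1)
state=p0 head=2 tape=12[1]21_   (p0,1)→(p0,1,+1)
state=p0 head=3 tape=121[2]1_   (p0,2)→(p1,1,-1)
state=p1 head=2 tape=12[1]11_   (p1,1)→(p0,2,+1)
state=p0 head=3 tape=122[1]1_   (p0,1)→(p0,1,+1)
state=p0 head=4 tape=1221[1]_   (p0,1)→(p0,1,+1)
state=p0 head=5 tape=12211[_]
At halt the head is at cell 5.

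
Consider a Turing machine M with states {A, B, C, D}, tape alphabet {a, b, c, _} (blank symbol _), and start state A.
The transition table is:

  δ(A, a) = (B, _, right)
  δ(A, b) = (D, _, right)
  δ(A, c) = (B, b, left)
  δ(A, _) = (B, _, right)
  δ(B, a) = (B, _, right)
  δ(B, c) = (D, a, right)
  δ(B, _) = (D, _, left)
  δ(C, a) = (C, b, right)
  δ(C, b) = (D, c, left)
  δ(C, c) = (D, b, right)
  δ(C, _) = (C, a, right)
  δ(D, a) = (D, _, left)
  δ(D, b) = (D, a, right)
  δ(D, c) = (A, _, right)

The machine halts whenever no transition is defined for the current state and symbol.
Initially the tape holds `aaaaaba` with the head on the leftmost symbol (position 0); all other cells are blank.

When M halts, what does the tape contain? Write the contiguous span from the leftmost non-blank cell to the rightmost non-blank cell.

ba

A | [a]aaaaba   read a → write _, move right, go to B
B | _[a]aaaba   read a → write _, move right, go to B
B | __[a]aaba   read a → write _, move right, go to B
B | ___[a]aba   read a → write _, move right, go to B
B | ____[a]ba   read a → write _, move right, go to B
B | _____[b]a
The non-blank tape span at halt is ba.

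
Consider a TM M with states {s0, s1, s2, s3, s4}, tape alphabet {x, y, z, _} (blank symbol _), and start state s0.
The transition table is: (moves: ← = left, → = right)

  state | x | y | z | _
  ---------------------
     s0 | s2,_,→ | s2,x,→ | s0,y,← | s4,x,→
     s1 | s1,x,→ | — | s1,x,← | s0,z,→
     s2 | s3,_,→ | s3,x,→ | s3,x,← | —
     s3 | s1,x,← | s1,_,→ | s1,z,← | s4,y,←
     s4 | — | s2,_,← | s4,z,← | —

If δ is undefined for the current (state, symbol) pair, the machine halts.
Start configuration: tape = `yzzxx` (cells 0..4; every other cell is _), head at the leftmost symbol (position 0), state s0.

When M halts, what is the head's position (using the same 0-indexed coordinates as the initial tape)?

s0 | _[y]zzxx   read y → write x, move →, go to s2
s2 | _x[z]zxx   read z → write x, move ←, go to s3
s3 | _[x]xzxx   read x → write x, move ←, go to s1
s1 | [_]xxzxx   read _ → write z, move →, go to s0
s0 | z[x]xzxx   read x → write _, move →, go to s2
s2 | z_[x]zxx   read x → write _, move →, go to s3
s3 | z__[z]xx   read z → write z, move ←, go to s1
s1 | z_[_]zxx   read _ → write z, move →, go to s0
s0 | z_z[z]xx   read z → write y, move ←, go to s0
s0 | z_[z]yxx   read z → write y, move ←, go to s0
s0 | z[_]yyxx   read _ → write x, move →, go to s4
s4 | zx[y]yxx   read y → write _, move ←, go to s2
s2 | z[x]_yxx   read x → write _, move →, go to s3
s3 | z_[_]yxx   read _ → write y, move ←, go to s4
s4 | z[_]yyxx
At halt the head is at cell 0.

0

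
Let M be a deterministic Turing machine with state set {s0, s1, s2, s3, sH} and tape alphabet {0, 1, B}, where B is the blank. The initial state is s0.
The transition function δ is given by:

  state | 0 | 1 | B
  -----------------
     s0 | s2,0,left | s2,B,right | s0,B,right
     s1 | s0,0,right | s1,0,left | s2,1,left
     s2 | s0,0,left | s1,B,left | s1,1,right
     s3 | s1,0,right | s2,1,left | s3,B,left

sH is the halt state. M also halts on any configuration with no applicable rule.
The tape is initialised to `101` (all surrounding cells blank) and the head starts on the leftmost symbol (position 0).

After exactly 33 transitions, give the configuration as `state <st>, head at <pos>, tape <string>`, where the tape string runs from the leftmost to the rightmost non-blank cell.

state s0, head at 3, tape 10B00

s0 | [1]01BB   read 1 → write B, move right, go to s2
s2 | B[0]1BB   read 0 → write 0, move left, go to s0
s0 | [B]01BB   read B → write B, move right, go to s0
s0 | B[0]1BB   read 0 → write 0, move left, go to s2
s2 | [B]01BB   read B → write 1, move right, go to s1
s1 | 1[0]1BB   read 0 → write 0, move right, go to s0
s0 | 10[1]BB   read 1 → write B, move right, go to s2
s2 | 10B[B]B   read B → write 1, move right, go to s1
s1 | 10B1[B]   read B → write 1, move left, go to s2
s2 | 10B[1]1   read 1 → write B, move left, go to s1
s1 | 10[B]B1   read B → write 1, move left, go to s2
s2 | 1[0]1B1   read 0 → write 0, move left, go to s0
s0 | [1]01B1   read 1 → write B, move right, go to s2
s2 | B[0]1B1   read 0 → write 0, move left, go to s0
s0 | [B]01B1   read B → write B, move right, go to s0
s0 | B[0]1B1   read 0 → write 0, move left, go to s2
s2 | [B]01B1   read B → write 1, move right, go to s1
s1 | 1[0]1B1   read 0 → write 0, move right, go to s0
s0 | 10[1]B1   read 1 → write B, move right, go to s2
s2 | 10B[B]1   read B → write 1, move right, go to s1
s1 | 10B1[1]   read 1 → write 0, move left, go to s1
s1 | 10B[1]0   read 1 → write 0, move left, go to s1
s1 | 10[B]00   read B → write 1, move left, go to s2
s2 | 1[0]100   read 0 → write 0, move left, go to s0
s0 | [1]0100   read 1 → write B, move right, go to s2
s2 | B[0]100   read 0 → write 0, move left, go to s0
s0 | [B]0100   read B → write B, move right, go to s0
s0 | B[0]100   read 0 → write 0, move left, go to s2
s2 | [B]0100   read B → write 1, move right, go to s1
s1 | 1[0]100   read 0 → write 0, move right, go to s0
s0 | 10[1]00   read 1 → write B, move right, go to s2
s2 | 10B[0]0   read 0 → write 0, move left, go to s0
s0 | 10[B]00   read B → write B, move right, go to s0
s0 | 10B[0]0
After 33 steps: state s0, head at 3, tape 10B00.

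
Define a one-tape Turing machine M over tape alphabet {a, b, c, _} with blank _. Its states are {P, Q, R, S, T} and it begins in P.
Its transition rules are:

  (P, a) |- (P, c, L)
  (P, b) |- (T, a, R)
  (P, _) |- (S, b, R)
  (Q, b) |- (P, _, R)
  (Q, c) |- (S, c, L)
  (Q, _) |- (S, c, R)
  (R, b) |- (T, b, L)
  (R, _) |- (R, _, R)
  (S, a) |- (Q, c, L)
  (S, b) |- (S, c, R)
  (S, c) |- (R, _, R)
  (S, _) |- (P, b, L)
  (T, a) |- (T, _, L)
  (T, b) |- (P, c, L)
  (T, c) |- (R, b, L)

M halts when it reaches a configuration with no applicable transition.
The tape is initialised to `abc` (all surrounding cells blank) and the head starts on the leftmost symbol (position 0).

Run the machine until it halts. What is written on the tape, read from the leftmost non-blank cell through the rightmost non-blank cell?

b_bc

P | _[a]bc   read a → write c, move L, go to P
P | [_]cbc   read _ → write b, move R, go to S
S | b[c]bc   read c → write _, move R, go to R
R | b_[b]c   read b → write b, move L, go to T
T | b[_]bc
The non-blank tape span at halt is b_bc.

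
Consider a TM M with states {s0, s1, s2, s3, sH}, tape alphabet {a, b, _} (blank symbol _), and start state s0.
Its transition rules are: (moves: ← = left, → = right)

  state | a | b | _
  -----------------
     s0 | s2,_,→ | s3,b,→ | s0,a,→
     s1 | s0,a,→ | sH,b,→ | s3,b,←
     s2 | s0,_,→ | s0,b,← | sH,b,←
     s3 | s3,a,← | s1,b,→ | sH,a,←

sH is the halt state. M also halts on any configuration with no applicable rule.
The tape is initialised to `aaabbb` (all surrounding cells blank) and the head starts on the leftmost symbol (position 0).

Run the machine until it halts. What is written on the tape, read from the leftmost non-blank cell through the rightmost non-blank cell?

abbb

state=s0 head=0 tape=[a]aabbb_   (s0,a)→(s2,_,→)
state=s2 head=1 tape=_[a]abbb_   (s2,a)→(s0,_,→)
state=s0 head=2 tape=__[a]bbb_   (s0,a)→(s2,_,→)
state=s2 head=3 tape=___[b]bb_   (s2,b)→(s0,b,←)
state=s0 head=2 tape=__[_]bbb_   (s0,_)→(s0,a,→)
state=s0 head=3 tape=__a[b]bb_   (s0,b)→(s3,b,→)
state=s3 head=4 tape=__ab[b]b_   (s3,b)→(s1,b,→)
state=s1 head=5 tape=__abb[b]_   (s1,b)→(sH,b,→)
state=sH head=6 tape=__abbb[_]
The non-blank tape span at halt is abbb.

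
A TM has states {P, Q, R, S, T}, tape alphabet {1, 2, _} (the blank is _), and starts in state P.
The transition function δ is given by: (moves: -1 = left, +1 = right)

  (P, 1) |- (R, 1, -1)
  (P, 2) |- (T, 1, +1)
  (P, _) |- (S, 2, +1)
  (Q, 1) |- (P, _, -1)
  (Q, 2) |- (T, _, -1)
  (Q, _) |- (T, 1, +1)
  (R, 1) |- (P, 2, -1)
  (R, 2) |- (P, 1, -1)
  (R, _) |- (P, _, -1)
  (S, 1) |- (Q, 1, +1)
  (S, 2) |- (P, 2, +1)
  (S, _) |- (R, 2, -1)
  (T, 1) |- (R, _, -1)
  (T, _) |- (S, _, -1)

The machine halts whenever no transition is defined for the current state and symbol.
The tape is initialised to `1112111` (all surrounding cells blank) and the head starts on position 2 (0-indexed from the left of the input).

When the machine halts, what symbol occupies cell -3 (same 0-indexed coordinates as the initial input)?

state=P head=2 tape=____11[1]2111   (P,1)→(R,1,-1)
state=R head=1 tape=____1[1]12111   (R,1)→(P,2,-1)
state=P head=0 tape=____[1]212111   (P,1)→(R,1,-1)
state=R head=-1 tape=___[_]1212111   (R,_)→(P,_,-1)
state=P head=-2 tape=__[_]_1212111   (P,_)→(S,2,+1)
state=S head=-1 tape=__2[_]1212111   (S,_)→(R,2,-1)
state=R head=-2 tape=__[2]21212111   (R,2)→(P,1,-1)
state=P head=-3 tape=_[_]121212111   (P,_)→(S,2,+1)
state=S head=-2 tape=_2[1]21212111   (S,1)→(Q,1,+1)
state=Q head=-1 tape=_21[2]1212111   (Q,2)→(T,_,-1)
state=T head=-2 tape=_2[1]_1212111   (T,1)→(R,_,-1)
state=R head=-3 tape=_[2]__1212111   (R,2)→(P,1,-1)
state=P head=-4 tape=[_]1__1212111   (P,_)→(S,2,+1)
state=S head=-3 tape=2[1]__1212111   (S,1)→(Q,1,+1)
state=Q head=-2 tape=21[_]_1212111   (Q,_)→(T,1,+1)
state=T head=-1 tape=211[_]1212111   (T,_)→(S,_,-1)
state=S head=-2 tape=21[1]_1212111   (S,1)→(Q,1,+1)
state=Q head=-1 tape=211[_]1212111   (Q,_)→(T,1,+1)
state=T head=0 tape=2111[1]212111   (T,1)→(R,_,-1)
state=R head=-1 tape=211[1]_212111   (R,1)→(P,2,-1)
state=P head=-2 tape=21[1]2_212111   (P,1)→(R,1,-1)
state=R head=-3 tape=2[1]12_212111   (R,1)→(P,2,-1)
state=P head=-4 tape=[2]212_212111   (P,2)→(T,1,+1)
state=T head=-3 tape=1[2]12_212111
Cell -3 holds 2 when M halts.

2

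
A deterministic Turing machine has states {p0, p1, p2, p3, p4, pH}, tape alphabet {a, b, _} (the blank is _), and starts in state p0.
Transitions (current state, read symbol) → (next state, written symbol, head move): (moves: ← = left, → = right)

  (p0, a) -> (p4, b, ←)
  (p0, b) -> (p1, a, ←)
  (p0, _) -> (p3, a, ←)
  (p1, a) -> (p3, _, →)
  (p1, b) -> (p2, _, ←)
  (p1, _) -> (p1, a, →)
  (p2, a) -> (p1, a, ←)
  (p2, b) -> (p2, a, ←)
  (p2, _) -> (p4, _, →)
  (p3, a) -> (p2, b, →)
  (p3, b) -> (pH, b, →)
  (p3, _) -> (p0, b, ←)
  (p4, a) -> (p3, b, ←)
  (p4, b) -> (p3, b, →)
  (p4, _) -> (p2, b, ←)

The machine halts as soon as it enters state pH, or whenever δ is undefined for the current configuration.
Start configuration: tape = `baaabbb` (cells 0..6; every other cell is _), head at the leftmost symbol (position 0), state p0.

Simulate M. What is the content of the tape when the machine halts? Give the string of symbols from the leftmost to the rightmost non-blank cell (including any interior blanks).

bbbb_abbb

state=p0 head=0 tape=___[b]aaabbb   (p0,b)→(p1,a,←)
state=p1 head=-1 tape=__[_]aaaabbb   (p1,_)→(p1,a,→)
state=p1 head=0 tape=__a[a]aaabbb   (p1,a)→(p3,_,→)
state=p3 head=1 tape=__a_[a]aabbb   (p3,a)→(p2,b,→)
state=p2 head=2 tape=__a_b[a]abbb   (p2,a)→(p1,a,←)
state=p1 head=1 tape=__a_[b]aabbb   (p1,b)→(p2,_,←)
state=p2 head=0 tape=__a[_]_aabbb   (p2,_)→(p4,_,→)
state=p4 head=1 tape=__a_[_]aabbb   (p4,_)→(p2,b,←)
state=p2 head=0 tape=__a[_]baabbb   (p2,_)→(p4,_,→)
state=p4 head=1 tape=__a_[b]aabbb   (p4,b)→(p3,b,→)
state=p3 head=2 tape=__a_b[a]abbb   (p3,a)→(p2,b,→)
state=p2 head=3 tape=__a_bb[a]bbb   (p2,a)→(p1,a,←)
state=p1 head=2 tape=__a_b[b]abbb   (p1,b)→(p2,_,←)
state=p2 head=1 tape=__a_[b]_abbb   (p2,b)→(p2,a,←)
state=p2 head=0 tape=__a[_]a_abbb   (p2,_)→(p4,_,→)
state=p4 head=1 tape=__a_[a]_abbb   (p4,a)→(p3,b,←)
state=p3 head=0 tape=__a[_]b_abbb   (p3,_)→(p0,b,←)
state=p0 head=-1 tape=__[a]bb_abbb   (p0,a)→(p4,b,←)
state=p4 head=-2 tape=_[_]bbb_abbb   (p4,_)→(p2,b,←)
state=p2 head=-3 tape=[_]bbbb_abbb   (p2,_)→(p4,_,→)
state=p4 head=-2 tape=_[b]bbb_abbb   (p4,b)→(p3,b,→)
state=p3 head=-1 tape=_b[b]bb_abbb   (p3,b)→(pH,b,→)
state=pH head=0 tape=_bb[b]b_abbb
The non-blank tape span at halt is bbbb_abbb.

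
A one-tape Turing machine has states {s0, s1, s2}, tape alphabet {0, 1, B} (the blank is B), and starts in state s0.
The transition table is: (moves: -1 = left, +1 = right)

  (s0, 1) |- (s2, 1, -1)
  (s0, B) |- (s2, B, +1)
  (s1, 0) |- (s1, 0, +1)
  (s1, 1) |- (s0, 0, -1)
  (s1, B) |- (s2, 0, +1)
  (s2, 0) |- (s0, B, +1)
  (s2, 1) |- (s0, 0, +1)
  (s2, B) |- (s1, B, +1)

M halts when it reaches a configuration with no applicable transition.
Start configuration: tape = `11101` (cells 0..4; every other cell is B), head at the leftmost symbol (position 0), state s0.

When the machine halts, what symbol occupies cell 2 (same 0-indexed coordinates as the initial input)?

B

state=s0 head=0 tape=B[1]1101   (s0,1)→(s2,1,-1)
state=s2 head=-1 tape=[B]11101   (s2,B)→(s1,B,+1)
state=s1 head=0 tape=B[1]1101   (s1,1)→(s0,0,-1)
state=s0 head=-1 tape=[B]01101   (s0,B)→(s2,B,+1)
state=s2 head=0 tape=B[0]1101   (s2,0)→(s0,B,+1)
state=s0 head=1 tape=BB[1]101   (s0,1)→(s2,1,-1)
state=s2 head=0 tape=B[B]1101   (s2,B)→(s1,B,+1)
state=s1 head=1 tape=BB[1]101   (s1,1)→(s0,0,-1)
state=s0 head=0 tape=B[B]0101   (s0,B)→(s2,B,+1)
state=s2 head=1 tape=BB[0]101   (s2,0)→(s0,B,+1)
state=s0 head=2 tape=BBB[1]01   (s0,1)→(s2,1,-1)
state=s2 head=1 tape=BB[B]101   (s2,B)→(s1,B,+1)
state=s1 head=2 tape=BBB[1]01   (s1,1)→(s0,0,-1)
state=s0 head=1 tape=BB[B]001   (s0,B)→(s2,B,+1)
state=s2 head=2 tape=BBB[0]01   (s2,0)→(s0,B,+1)
state=s0 head=3 tape=BBBB[0]1
Cell 2 holds B when M halts.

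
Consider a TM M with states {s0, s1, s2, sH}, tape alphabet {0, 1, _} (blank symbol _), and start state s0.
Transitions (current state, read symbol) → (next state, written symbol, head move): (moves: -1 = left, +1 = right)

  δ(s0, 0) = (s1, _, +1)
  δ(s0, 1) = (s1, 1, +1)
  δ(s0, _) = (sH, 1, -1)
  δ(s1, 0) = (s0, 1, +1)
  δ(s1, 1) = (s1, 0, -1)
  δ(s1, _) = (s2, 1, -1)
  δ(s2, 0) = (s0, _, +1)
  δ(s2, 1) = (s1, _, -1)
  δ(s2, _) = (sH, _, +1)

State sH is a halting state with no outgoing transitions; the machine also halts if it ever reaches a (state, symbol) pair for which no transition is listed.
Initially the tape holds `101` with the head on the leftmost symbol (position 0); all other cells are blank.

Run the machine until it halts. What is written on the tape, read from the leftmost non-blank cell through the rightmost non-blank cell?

s0 | __[1]01_   read 1 → write 1, move +1, go to s1
s1 | __1[0]1_   read 0 → write 1, move +1, go to s0
s0 | __11[1]_   read 1 → write 1, move +1, go to s1
s1 | __111[_]   read _ → write 1, move -1, go to s2
s2 | __11[1]1   read 1 → write _, move -1, go to s1
s1 | __1[1]_1   read 1 → write 0, move -1, go to s1
s1 | __[1]0_1   read 1 → write 0, move -1, go to s1
s1 | _[_]00_1   read _ → write 1, move -1, go to s2
s2 | [_]100_1   read _ → write _, move +1, go to sH
sH | _[1]00_1
The non-blank tape span at halt is 100_1.

100_1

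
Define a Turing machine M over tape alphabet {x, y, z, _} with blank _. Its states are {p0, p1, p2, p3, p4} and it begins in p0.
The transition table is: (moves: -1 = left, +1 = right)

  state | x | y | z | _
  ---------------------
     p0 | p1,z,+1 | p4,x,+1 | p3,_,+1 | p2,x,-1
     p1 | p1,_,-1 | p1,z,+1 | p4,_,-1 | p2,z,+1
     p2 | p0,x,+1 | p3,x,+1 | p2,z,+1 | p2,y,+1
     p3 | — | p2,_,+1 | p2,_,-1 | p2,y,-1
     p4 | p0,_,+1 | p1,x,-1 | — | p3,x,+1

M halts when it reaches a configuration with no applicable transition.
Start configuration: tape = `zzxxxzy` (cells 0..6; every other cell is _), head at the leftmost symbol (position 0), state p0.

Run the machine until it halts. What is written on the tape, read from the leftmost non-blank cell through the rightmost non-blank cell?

state=p0 head=0 tape=[z]zxxxzy   (p0,z)→(p3,_,+1)
state=p3 head=1 tape=_[z]xxxzy   (p3,z)→(p2,_,-1)
state=p2 head=0 tape=[_]_xxxzy   (p2,_)→(p2,y,+1)
state=p2 head=1 tape=y[_]xxxzy   (p2,_)→(p2,y,+1)
state=p2 head=2 tape=yy[x]xxzy   (p2,x)→(p0,x,+1)
state=p0 head=3 tape=yyx[x]xzy   (p0,x)→(p1,z,+1)
state=p1 head=4 tape=yyxz[x]zy   (p1,x)→(p1,_,-1)
state=p1 head=3 tape=yyx[z]_zy   (p1,z)→(p4,_,-1)
state=p4 head=2 tape=yy[x]__zy   (p4,x)→(p0,_,+1)
state=p0 head=3 tape=yy_[_]_zy   (p0,_)→(p2,x,-1)
state=p2 head=2 tape=yy[_]x_zy   (p2,_)→(p2,y,+1)
state=p2 head=3 tape=yyy[x]_zy   (p2,x)→(p0,x,+1)
state=p0 head=4 tape=yyyx[_]zy   (p0,_)→(p2,x,-1)
state=p2 head=3 tape=yyy[x]xzy   (p2,x)→(p0,x,+1)
state=p0 head=4 tape=yyyx[x]zy   (p0,x)→(p1,z,+1)
state=p1 head=5 tape=yyyxz[z]y   (p1,z)→(p4,_,-1)
state=p4 head=4 tape=yyyx[z]_y
The non-blank tape span at halt is yyyxz_y.

yyyxz_y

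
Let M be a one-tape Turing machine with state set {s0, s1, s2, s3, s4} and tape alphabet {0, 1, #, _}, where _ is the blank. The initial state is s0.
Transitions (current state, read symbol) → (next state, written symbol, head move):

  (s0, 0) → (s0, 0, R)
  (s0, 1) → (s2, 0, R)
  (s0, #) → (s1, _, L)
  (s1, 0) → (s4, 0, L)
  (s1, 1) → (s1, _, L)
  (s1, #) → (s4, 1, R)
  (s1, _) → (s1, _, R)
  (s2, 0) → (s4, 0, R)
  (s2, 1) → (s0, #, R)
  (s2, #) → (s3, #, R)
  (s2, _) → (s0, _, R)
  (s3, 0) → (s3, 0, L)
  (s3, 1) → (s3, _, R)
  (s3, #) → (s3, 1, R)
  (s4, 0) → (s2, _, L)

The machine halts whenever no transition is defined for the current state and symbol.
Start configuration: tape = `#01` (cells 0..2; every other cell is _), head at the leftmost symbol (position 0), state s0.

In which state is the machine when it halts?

s4

s0 | _[#]01   read # → write _, move L, go to s1
s1 | [_]_01   read _ → write _, move R, go to s1
s1 | _[_]01   read _ → write _, move R, go to s1
s1 | __[0]1   read 0 → write 0, move L, go to s4
s4 | _[_]01
No transition is defined for (s4, _); M halts in state s4.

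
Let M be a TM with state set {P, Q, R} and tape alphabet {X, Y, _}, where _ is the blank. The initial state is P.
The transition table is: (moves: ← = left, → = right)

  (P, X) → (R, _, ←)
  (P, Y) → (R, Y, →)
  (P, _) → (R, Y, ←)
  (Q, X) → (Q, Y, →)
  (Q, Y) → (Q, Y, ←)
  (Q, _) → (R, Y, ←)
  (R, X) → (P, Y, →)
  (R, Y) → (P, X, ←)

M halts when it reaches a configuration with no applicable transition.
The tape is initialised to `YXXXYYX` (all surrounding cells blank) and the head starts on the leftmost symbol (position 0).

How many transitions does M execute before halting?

25

P | [Y]XXXYYX_   read Y → write Y, move →, go to R
R | Y[X]XXYYX_   read X → write Y, move →, go to P
P | YY[X]XYYX_   read X → write _, move ←, go to R
R | Y[Y]_XYYX_   read Y → write X, move ←, go to P
P | [Y]X_XYYX_   read Y → write Y, move →, go to R
R | Y[X]_XYYX_   read X → write Y, move →, go to P
P | YY[_]XYYX_   read _ → write Y, move ←, go to R
R | Y[Y]YXYYX_   read Y → write X, move ←, go to P
P | [Y]XYXYYX_   read Y → write Y, move →, go to R
R | Y[X]YXYYX_   read X → write Y, move →, go to P
P | YY[Y]XYYX_   read Y → write Y, move →, go to R
R | YYY[X]YYX_   read X → write Y, move →, go to P
P | YYYY[Y]YX_   read Y → write Y, move →, go to R
R | YYYYY[Y]X_   read Y → write X, move ←, go to P
P | YYYY[Y]XX_   read Y → write Y, move →, go to R
R | YYYYY[X]X_   read X → write Y, move →, go to P
P | YYYYYY[X]_   read X → write _, move ←, go to R
R | YYYYY[Y]__   read Y → write X, move ←, go to P
P | YYYY[Y]X__   read Y → write Y, move →, go to R
R | YYYYY[X]__   read X → write Y, move →, go to P
P | YYYYYY[_]_   read _ → write Y, move ←, go to R
R | YYYYY[Y]Y_   read Y → write X, move ←, go to P
P | YYYY[Y]XY_   read Y → write Y, move →, go to R
R | YYYYY[X]Y_   read X → write Y, move →, go to P
P | YYYYYY[Y]_   read Y → write Y, move →, go to R
R | YYYYYYY[_]
M halts after 25 transitions.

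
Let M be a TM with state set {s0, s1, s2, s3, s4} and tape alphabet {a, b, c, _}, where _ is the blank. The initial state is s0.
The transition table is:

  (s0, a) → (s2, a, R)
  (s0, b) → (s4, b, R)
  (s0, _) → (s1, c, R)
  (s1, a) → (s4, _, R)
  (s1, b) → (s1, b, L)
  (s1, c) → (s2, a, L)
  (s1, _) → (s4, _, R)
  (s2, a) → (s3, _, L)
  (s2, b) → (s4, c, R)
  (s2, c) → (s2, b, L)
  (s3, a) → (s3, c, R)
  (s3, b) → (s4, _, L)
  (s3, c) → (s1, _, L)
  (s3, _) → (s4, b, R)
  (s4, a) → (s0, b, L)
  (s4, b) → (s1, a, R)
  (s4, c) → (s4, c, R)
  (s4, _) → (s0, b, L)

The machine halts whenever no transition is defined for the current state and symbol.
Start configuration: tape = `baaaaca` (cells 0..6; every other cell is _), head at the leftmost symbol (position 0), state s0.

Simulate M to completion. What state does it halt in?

s2

s0 | ___[b]aaaaca   read b → write b, move R, go to s4
s4 | ___b[a]aaaca   read a → write b, move L, go to s0
s0 | ___[b]baaaca   read b → write b, move R, go to s4
s4 | ___b[b]aaaca   read b → write a, move R, go to s1
s1 | ___ba[a]aaca   read a → write _, move R, go to s4
s4 | ___ba_[a]aca   read a → write b, move L, go to s0
s0 | ___ba[_]baca   read _ → write c, move R, go to s1
s1 | ___bac[b]aca   read b → write b, move L, go to s1
s1 | ___ba[c]baca   read c → write a, move L, go to s2
s2 | ___b[a]abaca   read a → write _, move L, go to s3
s3 | ___[b]_abaca   read b → write _, move L, go to s4
s4 | __[_]__abaca   read _ → write b, move L, go to s0
s0 | _[_]b__abaca   read _ → write c, move R, go to s1
s1 | _c[b]__abaca   read b → write b, move L, go to s1
s1 | _[c]b__abaca   read c → write a, move L, go to s2
s2 | [_]ab__abaca
No transition is defined for (s2, _); M halts in state s2.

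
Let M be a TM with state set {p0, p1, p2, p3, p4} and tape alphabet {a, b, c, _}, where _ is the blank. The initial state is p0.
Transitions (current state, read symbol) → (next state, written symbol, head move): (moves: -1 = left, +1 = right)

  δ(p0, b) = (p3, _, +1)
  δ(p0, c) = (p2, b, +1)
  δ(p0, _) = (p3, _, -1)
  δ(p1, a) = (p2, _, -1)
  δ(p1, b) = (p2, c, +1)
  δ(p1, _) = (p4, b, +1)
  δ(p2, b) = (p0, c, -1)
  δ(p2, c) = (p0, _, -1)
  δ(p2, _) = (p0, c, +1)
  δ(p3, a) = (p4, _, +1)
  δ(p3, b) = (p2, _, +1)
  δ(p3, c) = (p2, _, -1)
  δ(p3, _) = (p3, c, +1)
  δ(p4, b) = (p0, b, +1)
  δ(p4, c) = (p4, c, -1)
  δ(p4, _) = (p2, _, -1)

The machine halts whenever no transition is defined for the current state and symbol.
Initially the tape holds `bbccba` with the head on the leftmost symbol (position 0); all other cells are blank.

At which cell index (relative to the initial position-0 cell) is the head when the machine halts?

5

state=p0 head=0 tape=[b]bccba   (p0,b)→(p3,_,+1)
state=p3 head=1 tape=_[b]ccba   (p3,b)→(p2,_,+1)
state=p2 head=2 tape=__[c]cba   (p2,c)→(p0,_,-1)
state=p0 head=1 tape=_[_]_cba   (p0,_)→(p3,_,-1)
state=p3 head=0 tape=[_]__cba   (p3,_)→(p3,c,+1)
state=p3 head=1 tape=c[_]_cba   (p3,_)→(p3,c,+1)
state=p3 head=2 tape=cc[_]cba   (p3,_)→(p3,c,+1)
state=p3 head=3 tape=ccc[c]ba   (p3,c)→(p2,_,-1)
state=p2 head=2 tape=cc[c]_ba   (p2,c)→(p0,_,-1)
state=p0 head=1 tape=c[c]__ba   (p0,c)→(p2,b,+1)
state=p2 head=2 tape=cb[_]_ba   (p2,_)→(p0,c,+1)
state=p0 head=3 tape=cbc[_]ba   (p0,_)→(p3,_,-1)
state=p3 head=2 tape=cb[c]_ba   (p3,c)→(p2,_,-1)
state=p2 head=1 tape=c[b]__ba   (p2,b)→(p0,c,-1)
state=p0 head=0 tape=[c]c__ba   (p0,c)→(p2,b,+1)
state=p2 head=1 tape=b[c]__ba   (p2,c)→(p0,_,-1)
state=p0 head=0 tape=[b]___ba   (p0,b)→(p3,_,+1)
state=p3 head=1 tape=_[_]__ba   (p3,_)→(p3,c,+1)
state=p3 head=2 tape=_c[_]_ba   (p3,_)→(p3,c,+1)
state=p3 head=3 tape=_cc[_]ba   (p3,_)→(p3,c,+1)
state=p3 head=4 tape=_ccc[b]a   (p3,b)→(p2,_,+1)
state=p2 head=5 tape=_ccc_[a]
At halt the head is at cell 5.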